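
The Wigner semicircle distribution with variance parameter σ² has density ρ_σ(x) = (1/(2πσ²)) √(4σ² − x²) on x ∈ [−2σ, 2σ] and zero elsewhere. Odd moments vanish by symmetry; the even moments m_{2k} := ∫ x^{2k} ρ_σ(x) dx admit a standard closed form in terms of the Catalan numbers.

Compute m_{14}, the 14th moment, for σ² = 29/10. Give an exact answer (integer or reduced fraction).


By the scaled semicircle moment identity, m_{2k} = σ^{2k} · C_k with k = 7.
C_7 = (1/(k+1)) · C(2k, k) = (1/8) · C(14, 7) = (1/8) · 3432 = 429.
σ^{2k} = (σ²)^k = (29/10)^7 = 17249876309/10000000.

Therefore m_{14} = σ^{14} · C_7 = (17249876309/10000000) · 429 = 7400196936561/10000000.


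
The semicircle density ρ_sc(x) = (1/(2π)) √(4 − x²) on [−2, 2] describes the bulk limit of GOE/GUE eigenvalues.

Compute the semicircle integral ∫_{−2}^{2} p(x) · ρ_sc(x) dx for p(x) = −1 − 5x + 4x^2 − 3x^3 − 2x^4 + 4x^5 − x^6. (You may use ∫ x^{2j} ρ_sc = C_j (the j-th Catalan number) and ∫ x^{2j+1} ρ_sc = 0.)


Write p(x) = Σ a_i x^i, split into monomials and integrate each against ρ_sc separately.
Using ∫ x^{2j} ρ_sc = C_j = (1/(j+1)) C(2j, j) (Catalan numbers) and ∫ x^{2j+1} ρ_sc = 0 (odd monomials vanish by symmetry):
  i = 0 (even): a_0 · C_{0} = -1 · 1 = -1
  i = 1 (odd): ∫ x^1 ρ_sc = 0 (vanishes)
  i = 2 (even): a_2 · C_{1} = 4 · 1 = 4
  i = 3 (odd): ∫ x^3 ρ_sc = 0 (vanishes)
  i = 4 (even): a_4 · C_{2} = -2 · 2 = -4
  i = 5 (odd): ∫ x^5 ρ_sc = 0 (vanishes)
  i = 6 (even): a_6 · C_{3} = -1 · 5 = -5

Summing the contributions: ∫_{−2}^{2} p(x) ρ_sc(x) dx = (-1) + 4 + (-4) + (-5) = -6.


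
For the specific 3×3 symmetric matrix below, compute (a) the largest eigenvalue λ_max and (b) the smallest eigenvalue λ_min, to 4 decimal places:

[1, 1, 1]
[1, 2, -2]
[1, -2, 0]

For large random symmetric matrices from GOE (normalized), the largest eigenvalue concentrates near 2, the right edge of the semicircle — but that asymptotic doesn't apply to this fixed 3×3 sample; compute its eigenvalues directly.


Since M is real symmetric, all three eigenvalues are real; they are the roots of det(λI − M) = λ³ − (tr M) λ² + s λ − det M, where s is the sum of the principal 2×2 minors.
tr M = 1 + 2 + 0 = 3.
s = (1·2 − 1²) + (1·0 − 1²) + (2·0 − (-2)²) = 1 + (-1) + (-4) = -4.
det M (expand along row 1) = 1·(-4) − 1·2 + 1·(-4) = -10.
Characteristic polynomial: λ³ − 3λ² − 4λ + 10 = 0.
Substitute λ = y + (tr M)/3 = y + 1.000000 to remove the quadratic term: y³ + p·y + q = 0 with p = s − (tr M)²/3 = -7.000000 and q = −2(tr M)³/27 + (tr M)·s/3 − det M = 4.000000.
Three real roots ⇒ use the trigonometric (Viète) form: r = 2√(−p/3) = 3.055050, φ = arccos(3q/(p·r)) = arccos(-0.561132) = 2.166549 rad.
y_k = r·cos(φ/3 − 2πk/3) for k = 0, 1, 2 gives y = 2.292402, 0.602705, -2.895107.
λ_k = y_k + 1.000000 gives λ = 3.2924, 1.6027, -1.8951 (check: the sum is 3.0000 = tr M).

Hence λ_max = 3.2924 and λ_min = -1.8951.


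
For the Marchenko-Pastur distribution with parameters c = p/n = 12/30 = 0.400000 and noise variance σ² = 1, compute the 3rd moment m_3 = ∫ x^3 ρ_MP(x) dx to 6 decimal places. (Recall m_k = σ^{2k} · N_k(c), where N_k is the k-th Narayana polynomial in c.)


E[X³] = σ⁶ (1 + 3c + c²) (third MP moment). With σ² = 1 (so σ⁶ = 1) and c = 12/30 = 0.400000: E[X³] = 1 · (1 + 3·0.400000 + (0.400000)²) = 1 · 2.360000.

So E[X^3] = 2.360000.


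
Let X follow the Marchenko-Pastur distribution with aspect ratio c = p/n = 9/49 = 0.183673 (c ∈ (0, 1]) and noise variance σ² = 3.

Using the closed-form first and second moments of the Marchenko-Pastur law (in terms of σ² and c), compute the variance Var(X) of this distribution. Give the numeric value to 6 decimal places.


Recall the MP moments m_1 = E[X] = σ² and m_2 = E[X²] = σ⁴ (1 + c).
m_1 = E[X] = σ² = 3, so m_1² = 9.
m_2 = E[X²] = σ⁴ (1 + c) = 9 · (1 + 0.183673) = 9 · 1.183673 = 10.653061.
(Note m_2 − m_1² simplifies to c · σ⁴ = 0.183673 · 9.)

Var(X) = m_2 − m_1² = 10.653061 − 9 = 1.653061.


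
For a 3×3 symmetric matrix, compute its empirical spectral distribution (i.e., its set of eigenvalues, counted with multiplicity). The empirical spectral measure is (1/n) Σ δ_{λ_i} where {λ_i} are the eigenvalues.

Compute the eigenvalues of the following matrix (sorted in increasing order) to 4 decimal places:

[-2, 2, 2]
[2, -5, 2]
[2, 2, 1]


Since M is real symmetric, all three eigenvalues are real; they are the roots of det(λI − M) = λ³ − (tr M) λ² + s λ − det M, where s is the sum of the principal 2×2 minors.
tr M = -2 + (-5) + 1 = -6.
s = ((-2)·(-5) − 2²) + ((-2)·1 − 2²) + ((-5)·1 − 2²) = 6 + (-6) + (-9) = -9.
det M (expand along row 1) = (-2)·(-9) − 2·(-2) + 2·14 = 50.
Characteristic polynomial: λ³ + 6λ² − 9λ − 50 = 0.
Substitute λ = y + (tr M)/3 = y − 2.000000 to remove the quadratic term: y³ + p·y + q = 0 with p = s − (tr M)²/3 = -21.000000 and q = −2(tr M)³/27 + (tr M)·s/3 − det M = -16.000000.
Three real roots ⇒ use the trigonometric (Viète) form: r = 2√(−p/3) = 5.291503, φ = arccos(3q/(p·r)) = arccos(0.431959) = 1.124132 rad.
y_k = r·cos(φ/3 − 2πk/3) for k = 0, 1, 2 gives y = 4.924344, -0.784934, -4.139410.
λ_k = y_k − 2.000000 gives λ = 2.9243, -2.7849, -6.1394 (check: the sum is -6.0000 = tr M).

Eigenvalues sorted in increasing order: [-6.1394, -2.7849, 2.9243].


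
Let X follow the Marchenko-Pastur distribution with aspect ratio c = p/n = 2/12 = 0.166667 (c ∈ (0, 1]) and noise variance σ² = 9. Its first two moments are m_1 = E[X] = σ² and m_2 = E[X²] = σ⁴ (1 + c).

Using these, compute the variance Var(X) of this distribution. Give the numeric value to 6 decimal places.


m_1 = E[X] = σ² = 9, so m_1² = 81.
m_2 = E[X²] = σ⁴ (1 + c) = 81 · (1 + 0.166667) = 81 · 1.166667 = 94.500000.
(Note m_2 − m_1² simplifies to c · σ⁴ = 0.166667 · 81.)

Var(X) = m_2 − m_1² = 94.500000 − 81 = 13.500000.


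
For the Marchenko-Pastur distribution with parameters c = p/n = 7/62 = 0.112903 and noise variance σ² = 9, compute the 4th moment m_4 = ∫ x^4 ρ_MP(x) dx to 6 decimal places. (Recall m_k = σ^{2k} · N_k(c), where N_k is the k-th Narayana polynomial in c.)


E[X⁴] = σ⁸ (1 + 6c + 6c² + c³) (fourth MP moment). With σ² = 9 (so σ⁸ = 6561) and c = 7/62 = 0.112903: E[X⁴] = 6561 · (1 + 6·0.112903 + 6·(0.112903)² + (0.112903)³) = 6561 · 1.755341.

So E[X^4] = 11516.794783.


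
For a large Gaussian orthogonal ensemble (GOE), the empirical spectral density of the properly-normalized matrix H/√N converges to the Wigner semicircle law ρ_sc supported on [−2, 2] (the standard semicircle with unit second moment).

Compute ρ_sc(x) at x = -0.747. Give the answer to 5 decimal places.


ρ_sc(x) = (1/(2π)) √(4 − x²). With x = -0.747:
  4 − x² = 4 − (-0.747)² = 4 − 0.558009 = 3.441991.
  √(4 − x²) = 1.855260.
  1/(2π) = 0.159155.
  ρ_sc(-0.747) = 0.159155 · 1.855260 = 0.295274.

Rounded to 5 decimal places: ρ_sc(-0.747) ≈ 0.29527.


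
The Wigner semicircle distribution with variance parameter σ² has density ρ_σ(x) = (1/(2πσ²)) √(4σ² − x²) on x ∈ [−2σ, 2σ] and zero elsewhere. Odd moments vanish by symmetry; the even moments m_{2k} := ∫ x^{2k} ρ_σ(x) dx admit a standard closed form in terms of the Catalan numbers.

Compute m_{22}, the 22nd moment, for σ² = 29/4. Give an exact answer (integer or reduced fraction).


By the scaled semicircle moment identity, m_{2k} = σ^{2k} · C_k with k = 11.
C_11 = (1/(k+1)) · C(2k, k) = (1/12) · C(22, 11) = (1/12) · 705432 = 58786.
σ^{2k} = (σ²)^k = (29/4)^11 = 12200509765705829/4194304.

Therefore m_{22} = σ^{22} · C_11 = (12200509765705829/4194304) · 58786 = 358609583543391431797/2097152.


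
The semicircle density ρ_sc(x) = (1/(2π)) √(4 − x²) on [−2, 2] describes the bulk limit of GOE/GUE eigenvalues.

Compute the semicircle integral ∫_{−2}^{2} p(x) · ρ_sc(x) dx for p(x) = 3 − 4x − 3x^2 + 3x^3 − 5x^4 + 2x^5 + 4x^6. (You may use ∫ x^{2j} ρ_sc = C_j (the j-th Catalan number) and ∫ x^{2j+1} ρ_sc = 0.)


Write p(x) = Σ a_i x^i, split into monomials and integrate each against ρ_sc separately.
Using ∫ x^{2j} ρ_sc = C_j = (1/(j+1)) C(2j, j) (Catalan numbers) and ∫ x^{2j+1} ρ_sc = 0 (odd monomials vanish by symmetry):
  i = 0 (even): a_0 · C_{0} = 3 · 1 = 3
  i = 1 (odd): ∫ x^1 ρ_sc = 0 (vanishes)
  i = 2 (even): a_2 · C_{1} = -3 · 1 = -3
  i = 3 (odd): ∫ x^3 ρ_sc = 0 (vanishes)
  i = 4 (even): a_4 · C_{2} = -5 · 2 = -10
  i = 5 (odd): ∫ x^5 ρ_sc = 0 (vanishes)
  i = 6 (even): a_6 · C_{3} = 4 · 5 = 20

Summing the contributions: ∫_{−2}^{2} p(x) ρ_sc(x) dx = 3 + (-3) + (-10) + 20 = 10.


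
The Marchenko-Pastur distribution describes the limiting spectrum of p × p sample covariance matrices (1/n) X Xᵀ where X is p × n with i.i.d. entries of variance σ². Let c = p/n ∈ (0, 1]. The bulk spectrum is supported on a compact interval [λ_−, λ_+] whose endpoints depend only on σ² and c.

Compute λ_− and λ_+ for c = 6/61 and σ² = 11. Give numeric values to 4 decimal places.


c = 6/61 = 0.098361; √c = 0.313625.
λ_− = σ² (1 − √c)² = 11 · (1 − 0.313625)² = 11 · (0.686375)² = 5.182217.
λ_+ = σ² (1 + √c)² = 11 · (1 + 0.313625)² = 11 · (1.313625)² = 18.981718.

Rounded to 4 decimal places: λ_− ≈ 5.1822, λ_+ ≈ 18.9817.


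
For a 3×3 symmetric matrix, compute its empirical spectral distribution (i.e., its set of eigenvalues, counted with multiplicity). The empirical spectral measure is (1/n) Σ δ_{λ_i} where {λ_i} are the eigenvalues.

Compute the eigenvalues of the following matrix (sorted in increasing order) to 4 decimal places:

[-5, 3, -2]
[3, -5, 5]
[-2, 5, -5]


Since M is real symmetric, all three eigenvalues are real; they are the roots of det(λI − M) = λ³ − (tr M) λ² + s λ − det M, where s is the sum of the principal 2×2 minors.
tr M = -5 + (-5) + (-5) = -15.
s = ((-5)·(-5) − 3²) + ((-5)·(-5) − (-2)²) + ((-5)·(-5) − 5²) = 16 + 21 + 0 = 37.
det M (expand along row 1) = (-5)·0 − 3·(-5) + (-2)·5 = 5.
Characteristic polynomial: λ³ + 15λ² + 37λ − 5 = 0.
Substitute λ = y + (tr M)/3 = y − 5.000000 to remove the quadratic term: y³ + p·y + q = 0 with p = s − (tr M)²/3 = -38.000000 and q = −2(tr M)³/27 + (tr M)·s/3 − det M = 60.000000.
Three real roots ⇒ use the trigonometric (Viète) form: r = 2√(−p/3) = 7.118052, φ = arccos(3q/(p·r)) = arccos(-0.665469) = 2.298918 rad.
y_k = r·cos(φ/3 − 2πk/3) for k = 0, 1, 2 gives y = 5.128395, 1.710692, -6.839086.
λ_k = y_k − 5.000000 gives λ = 0.1284, -3.2893, -11.8391 (check: the sum is -15.0000 = tr M).

Eigenvalues sorted in increasing order: [-11.8391, -3.2893, 0.1284].


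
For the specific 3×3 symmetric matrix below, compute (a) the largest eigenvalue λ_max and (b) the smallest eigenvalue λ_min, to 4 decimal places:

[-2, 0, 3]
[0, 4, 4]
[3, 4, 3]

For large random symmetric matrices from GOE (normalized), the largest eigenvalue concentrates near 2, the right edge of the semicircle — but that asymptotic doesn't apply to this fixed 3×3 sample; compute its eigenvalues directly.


Since M is real symmetric, all three eigenvalues are real; they are the roots of det(λI − M) = λ³ − (tr M) λ² + s λ − det M, where s is the sum of the principal 2×2 minors.
tr M = -2 + 4 + 3 = 5.
s = ((-2)·4 − 0²) + ((-2)·3 − 3²) + (4·3 − 4²) = -8 + (-15) + (-4) = -27.
det M (expand along row 1) = (-2)·(-4) − 0·(-12) + 3·(-12) = -28.
Characteristic polynomial: λ³ − 5λ² − 27λ + 28 = 0.
Substitute λ = y + (tr M)/3 = y + 1.666667 to remove the quadratic term: y³ + p·y + q = 0 with p = s − (tr M)²/3 = -35.333333 and q = −2(tr M)³/27 + (tr M)·s/3 − det M = -26.259259.
Three real roots ⇒ use the trigonometric (Viète) form: r = 2√(−p/3) = 6.863753, φ = arccos(3q/(p·r)) = arccos(0.324831) = 1.239963 rad.
y_k = r·cos(φ/3 − 2πk/3) for k = 0, 1, 2 gives y = 6.285770, -0.755386, -5.530385.
λ_k = y_k + 1.666667 gives λ = 7.9524, 0.9113, -3.8637 (check: the sum is 5.0000 = tr M).

Hence λ_max = 7.9524 and λ_min = -3.8637.


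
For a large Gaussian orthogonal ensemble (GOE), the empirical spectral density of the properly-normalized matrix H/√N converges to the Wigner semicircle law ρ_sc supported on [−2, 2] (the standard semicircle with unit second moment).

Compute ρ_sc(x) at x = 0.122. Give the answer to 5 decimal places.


ρ_sc(x) = (1/(2π)) √(4 − x²). With x = 0.122:
  4 − x² = 4 − (0.122)² = 4 − 0.014884 = 3.985116.
  √(4 − x²) = 1.996276.
  1/(2π) = 0.159155.
  ρ_sc(0.122) = 0.159155 · 1.996276 = 0.317717.

Rounded to 5 decimal places: ρ_sc(0.122) ≈ 0.31772.


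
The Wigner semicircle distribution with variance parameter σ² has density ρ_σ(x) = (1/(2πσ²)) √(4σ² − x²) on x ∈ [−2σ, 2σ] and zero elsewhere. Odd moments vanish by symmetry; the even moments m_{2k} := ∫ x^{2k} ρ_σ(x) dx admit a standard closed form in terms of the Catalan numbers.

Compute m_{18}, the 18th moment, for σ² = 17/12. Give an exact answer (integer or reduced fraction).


By the scaled semicircle moment identity, m_{2k} = σ^{2k} · C_k with k = 9.
C_9 = (1/(k+1)) · C(2k, k) = (1/10) · C(18, 9) = (1/10) · 48620 = 4862.
σ^{2k} = (σ²)^k = (17/12)^9 = 118587876497/5159780352.

Therefore m_{18} = σ^{18} · C_9 = (118587876497/5159780352) · 4862 = 288287127764207/2579890176.


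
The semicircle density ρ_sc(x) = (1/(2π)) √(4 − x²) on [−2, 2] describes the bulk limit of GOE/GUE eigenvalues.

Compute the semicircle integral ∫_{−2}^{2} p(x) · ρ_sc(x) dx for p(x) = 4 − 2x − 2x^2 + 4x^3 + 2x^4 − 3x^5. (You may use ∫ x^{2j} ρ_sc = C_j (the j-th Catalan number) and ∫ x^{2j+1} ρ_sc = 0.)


Write p(x) = Σ a_i x^i, split into monomials and integrate each against ρ_sc separately.
Using ∫ x^{2j} ρ_sc = C_j = (1/(j+1)) C(2j, j) (Catalan numbers) and ∫ x^{2j+1} ρ_sc = 0 (odd monomials vanish by symmetry):
  i = 0 (even): a_0 · C_{0} = 4 · 1 = 4
  i = 1 (odd): ∫ x^1 ρ_sc = 0 (vanishes)
  i = 2 (even): a_2 · C_{1} = -2 · 1 = -2
  i = 3 (odd): ∫ x^3 ρ_sc = 0 (vanishes)
  i = 4 (even): a_4 · C_{2} = 2 · 2 = 4
  i = 5 (odd): ∫ x^5 ρ_sc = 0 (vanishes)

Summing the contributions: ∫_{−2}^{2} p(x) ρ_sc(x) dx = 4 + (-2) + 4 = 6.


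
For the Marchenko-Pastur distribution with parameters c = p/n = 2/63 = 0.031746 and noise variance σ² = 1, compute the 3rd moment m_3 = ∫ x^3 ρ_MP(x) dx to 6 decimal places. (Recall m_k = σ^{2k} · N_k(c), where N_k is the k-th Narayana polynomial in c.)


E[X³] = σ⁶ (1 + 3c + c²) (third MP moment). With σ² = 1 (so σ⁶ = 1) and c = 2/63 = 0.031746: E[X³] = 1 · (1 + 3·0.031746 + (0.031746)²) = 1 · 1.096246.

So E[X^3] = 1.096246.


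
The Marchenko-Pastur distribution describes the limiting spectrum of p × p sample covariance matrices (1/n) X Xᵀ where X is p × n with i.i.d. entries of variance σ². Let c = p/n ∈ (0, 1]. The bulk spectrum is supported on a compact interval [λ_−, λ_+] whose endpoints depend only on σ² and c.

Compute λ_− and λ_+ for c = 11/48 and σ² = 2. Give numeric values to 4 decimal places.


c = 11/48 = 0.229167; √c = 0.478714.
λ_− = σ² (1 − √c)² = 2 · (1 − 0.478714)² = 2 · (0.521286)² = 0.543479.
λ_+ = σ² (1 + √c)² = 2 · (1 + 0.478714)² = 2 · (1.478714)² = 4.373188.

Rounded to 4 decimal places: λ_− ≈ 0.5435, λ_+ ≈ 4.3732.


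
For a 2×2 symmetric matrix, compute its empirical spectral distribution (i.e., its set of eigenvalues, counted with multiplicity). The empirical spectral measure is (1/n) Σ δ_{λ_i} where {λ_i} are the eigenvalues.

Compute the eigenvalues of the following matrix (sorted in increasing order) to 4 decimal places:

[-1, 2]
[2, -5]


Since M is real symmetric, both eigenvalues are real; they are the roots of det(λI − M) = λ² − (tr M) λ + det M.
tr M = -1 + (-5) = -6.
det M = (-1)·(-5) − 2² = 5 − 4 = 1.
Characteristic polynomial: λ² + 6λ + 1 = 0.
Discriminant Δ = (tr M)² − 4·det M = 36 − 4 = 32; √Δ = 5.656854.
λ = (tr M ± √Δ)/2 = (-6 ± 5.656854)/2, giving (tr M − √Δ)/2 = -5.8284 and (tr M + √Δ)/2 = -0.1716.

Eigenvalues sorted in increasing order: [-5.8284, -0.1716].


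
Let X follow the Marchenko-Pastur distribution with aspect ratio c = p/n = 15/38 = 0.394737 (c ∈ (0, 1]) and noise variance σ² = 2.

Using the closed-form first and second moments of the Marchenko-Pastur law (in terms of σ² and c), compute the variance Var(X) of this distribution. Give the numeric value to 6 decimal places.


Recall the MP moments m_1 = E[X] = σ² and m_2 = E[X²] = σ⁴ (1 + c).
m_1 = E[X] = σ² = 2, so m_1² = 4.
m_2 = E[X²] = σ⁴ (1 + c) = 4 · (1 + 0.394737) = 4 · 1.394737 = 5.578947.
(Note m_2 − m_1² simplifies to c · σ⁴ = 0.394737 · 4.)

Var(X) = m_2 − m_1² = 5.578947 − 4 = 1.578947.


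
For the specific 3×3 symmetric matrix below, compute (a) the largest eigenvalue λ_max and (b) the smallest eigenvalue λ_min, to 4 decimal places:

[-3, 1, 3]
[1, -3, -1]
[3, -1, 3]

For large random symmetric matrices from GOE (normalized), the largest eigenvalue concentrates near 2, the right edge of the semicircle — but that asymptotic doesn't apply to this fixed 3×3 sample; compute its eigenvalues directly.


Since M is real symmetric, all three eigenvalues are real; they are the roots of det(λI − M) = λ³ − (tr M) λ² + s λ − det M, where s is the sum of the principal 2×2 minors.
tr M = -3 + (-3) + 3 = -3.
s = ((-3)·(-3) − 1²) + ((-3)·3 − 3²) + ((-3)·3 − (-1)²) = 8 + (-18) + (-10) = -20.
det M (expand along row 1) = (-3)·(-10) − 1·6 + 3·8 = 48.
Characteristic polynomial: λ³ + 3λ² − 20λ − 48 = 0.
Substitute λ = y + (tr M)/3 = y − 1.000000 to remove the quadratic term: y³ + p·y + q = 0 with p = s − (tr M)²/3 = -23.000000 and q = −2(tr M)³/27 + (tr M)·s/3 − det M = -26.000000.
Three real roots ⇒ use the trigonometric (Viète) form: r = 2√(−p/3) = 5.537749, φ = arccos(3q/(p·r)) = arccos(0.612398) = 0.911706 rad.
y_k = r·cos(φ/3 − 2πk/3) for k = 0, 1, 2 gives y = 5.283988, -1.206861, -4.077126.
λ_k = y_k − 1.000000 gives λ = 4.2840, -2.2069, -5.0771 (check: the sum is -3.0000 = tr M).

Hence λ_max = 4.2840 and λ_min = -5.0771.


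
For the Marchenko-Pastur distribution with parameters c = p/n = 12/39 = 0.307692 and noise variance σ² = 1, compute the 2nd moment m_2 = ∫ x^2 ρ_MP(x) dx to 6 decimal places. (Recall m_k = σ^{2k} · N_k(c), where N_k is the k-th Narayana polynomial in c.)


E[X²] = σ⁴ (1 + c) (second MP moment). With σ² = 1 (so σ⁴ = 1) and c = 12/39 = 0.307692: E[X²] = 1 · (1 + 0.307692) = 1 · 1.307692.

So E[X^2] = 1.307692.


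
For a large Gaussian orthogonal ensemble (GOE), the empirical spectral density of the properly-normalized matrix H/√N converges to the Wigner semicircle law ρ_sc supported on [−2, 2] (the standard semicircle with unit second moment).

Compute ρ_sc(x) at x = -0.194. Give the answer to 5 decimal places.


ρ_sc(x) = (1/(2π)) √(4 − x²). With x = -0.194:
  4 − x² = 4 − (-0.194)² = 4 − 0.037636 = 3.962364.
  √(4 − x²) = 1.990569.
  1/(2π) = 0.159155.
  ρ_sc(-0.194) = 0.159155 · 1.990569 = 0.316809.

Rounded to 5 decimal places: ρ_sc(-0.194) ≈ 0.31681.


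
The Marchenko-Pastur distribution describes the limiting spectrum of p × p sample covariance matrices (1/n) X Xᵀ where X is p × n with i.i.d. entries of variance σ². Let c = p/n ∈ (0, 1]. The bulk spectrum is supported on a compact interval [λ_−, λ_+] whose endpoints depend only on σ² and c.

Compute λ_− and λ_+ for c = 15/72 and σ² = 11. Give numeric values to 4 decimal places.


c = 15/72 = 0.208333; √c = 0.456435.
λ_− = σ² (1 − √c)² = 11 · (1 − 0.456435)² = 11 · (0.543565)² = 3.250086.
λ_+ = σ² (1 + √c)² = 11 · (1 + 0.456435)² = 11 · (1.456435)² = 23.333247.

Rounded to 4 decimal places: λ_− ≈ 3.2501, λ_+ ≈ 23.3332.


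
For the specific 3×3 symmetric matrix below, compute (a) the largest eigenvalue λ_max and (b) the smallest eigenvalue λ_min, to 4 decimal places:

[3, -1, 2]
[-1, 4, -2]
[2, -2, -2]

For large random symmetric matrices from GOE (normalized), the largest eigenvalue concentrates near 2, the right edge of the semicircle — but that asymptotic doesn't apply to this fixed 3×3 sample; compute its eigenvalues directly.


Since M is real symmetric, all three eigenvalues are real; they are the roots of det(λI − M) = λ³ − (tr M) λ² + s λ − det M, where s is the sum of the principal 2×2 minors.
tr M = 3 + 4 + (-2) = 5.
s = (3·4 − (-1)²) + (3·(-2) − 2²) + (4·(-2) − (-2)²) = 11 + (-10) + (-12) = -11.
det M (expand along row 1) = 3·(-12) − (-1)·6 + 2·(-6) = -42.
Characteristic polynomial: λ³ − 5λ² − 11λ + 42 = 0.
Substitute λ = y + (tr M)/3 = y + 1.666667 to remove the quadratic term: y³ + p·y + q = 0 with p = s − (tr M)²/3 = -19.333333 and q = −2(tr M)³/27 + (tr M)·s/3 − det M = 14.407407.
Three real roots ⇒ use the trigonometric (Viète) form: r = 2√(−p/3) = 5.077182, φ = arccos(3q/(p·r)) = arccos(-0.440329) = 2.026762 rad.
y_k = r·cos(φ/3 − 2πk/3) for k = 0, 1, 2 gives y = 3.961927, 0.768706, -4.730633.
λ_k = y_k + 1.666667 gives λ = 5.6286, 2.4354, -3.0640 (check: the sum is 5.0000 = tr M).

Hence λ_max = 5.6286 and λ_min = -3.0640.


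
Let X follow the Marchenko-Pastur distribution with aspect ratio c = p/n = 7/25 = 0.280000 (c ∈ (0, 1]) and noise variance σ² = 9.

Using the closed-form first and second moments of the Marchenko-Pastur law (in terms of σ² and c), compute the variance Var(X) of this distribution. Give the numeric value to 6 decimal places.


Recall the MP moments m_1 = E[X] = σ² and m_2 = E[X²] = σ⁴ (1 + c).
m_1 = E[X] = σ² = 9, so m_1² = 81.
m_2 = E[X²] = σ⁴ (1 + c) = 81 · (1 + 0.280000) = 81 · 1.280000 = 103.680000.
(Note m_2 − m_1² simplifies to c · σ⁴ = 0.280000 · 81.)

Var(X) = m_2 − m_1² = 103.680000 − 81 = 22.680000.


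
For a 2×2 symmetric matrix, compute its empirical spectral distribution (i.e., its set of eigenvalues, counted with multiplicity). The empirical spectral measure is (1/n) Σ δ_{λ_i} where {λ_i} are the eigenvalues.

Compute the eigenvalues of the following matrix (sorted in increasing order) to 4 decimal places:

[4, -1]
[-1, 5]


Since M is real symmetric, both eigenvalues are real; they are the roots of det(λI − M) = λ² − (tr M) λ + det M.
tr M = 4 + 5 = 9.
det M = 4·5 − (-1)² = 20 − 1 = 19.
Characteristic polynomial: λ² − 9λ + 19 = 0.
Discriminant Δ = (tr M)² − 4·det M = 81 − 76 = 5; √Δ = 2.236068.
λ = (tr M ± √Δ)/2 = (9 ± 2.236068)/2, giving (tr M − √Δ)/2 = 3.3820 and (tr M + √Δ)/2 = 5.6180.

Eigenvalues sorted in increasing order: [3.3820, 5.6180].


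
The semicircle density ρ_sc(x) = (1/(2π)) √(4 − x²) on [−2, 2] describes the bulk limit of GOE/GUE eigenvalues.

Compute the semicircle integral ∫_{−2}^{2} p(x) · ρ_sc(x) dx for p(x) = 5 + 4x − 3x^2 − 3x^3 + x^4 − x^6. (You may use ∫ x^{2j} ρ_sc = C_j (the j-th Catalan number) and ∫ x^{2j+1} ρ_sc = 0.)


Write p(x) = Σ a_i x^i, split into monomials and integrate each against ρ_sc separately.
Using ∫ x^{2j} ρ_sc = C_j = (1/(j+1)) C(2j, j) (Catalan numbers) and ∫ x^{2j+1} ρ_sc = 0 (odd monomials vanish by symmetry):
  i = 0 (even): a_0 · C_{0} = 5 · 1 = 5
  i = 1 (odd): ∫ x^1 ρ_sc = 0 (vanishes)
  i = 2 (even): a_2 · C_{1} = -3 · 1 = -3
  i = 3 (odd): ∫ x^3 ρ_sc = 0 (vanishes)
  i = 4 (even): a_4 · C_{2} = 1 · 2 = 2
  i = 6 (even): a_6 · C_{3} = -1 · 5 = -5

Summing the contributions: ∫_{−2}^{2} p(x) ρ_sc(x) dx = 5 + (-3) + 2 + (-5) = -1.


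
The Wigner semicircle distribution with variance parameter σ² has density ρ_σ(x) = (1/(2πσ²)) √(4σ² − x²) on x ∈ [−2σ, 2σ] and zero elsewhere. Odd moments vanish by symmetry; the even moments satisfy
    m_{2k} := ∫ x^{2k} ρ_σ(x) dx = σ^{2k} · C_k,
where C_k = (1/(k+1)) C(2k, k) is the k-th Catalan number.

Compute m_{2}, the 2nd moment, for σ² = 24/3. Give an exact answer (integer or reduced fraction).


By the scaled semicircle moment identity, m_{2k} = σ^{2k} · C_k with k = 1.
C_1 = (1/(k+1)) · C(2k, k) = (1/2) · C(2, 1) = (1/2) · 2 = 1.
σ^{2k} = (σ²)^k = (24/3)^1 = 8.

Therefore m_{2} = σ^{2} · C_1 = 8 · 1 = 8.


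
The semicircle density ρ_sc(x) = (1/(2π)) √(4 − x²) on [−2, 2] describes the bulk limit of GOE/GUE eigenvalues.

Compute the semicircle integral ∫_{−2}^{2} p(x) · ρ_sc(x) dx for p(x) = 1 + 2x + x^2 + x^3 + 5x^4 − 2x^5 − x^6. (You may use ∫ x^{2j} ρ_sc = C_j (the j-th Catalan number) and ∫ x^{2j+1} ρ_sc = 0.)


Write p(x) = Σ a_i x^i, split into monomials and integrate each against ρ_sc separately.
Using ∫ x^{2j} ρ_sc = C_j = (1/(j+1)) C(2j, j) (Catalan numbers) and ∫ x^{2j+1} ρ_sc = 0 (odd monomials vanish by symmetry):
  i = 0 (even): a_0 · C_{0} = 1 · 1 = 1
  i = 1 (odd): ∫ x^1 ρ_sc = 0 (vanishes)
  i = 2 (even): a_2 · C_{1} = 1 · 1 = 1
  i = 3 (odd): ∫ x^3 ρ_sc = 0 (vanishes)
  i = 4 (even): a_4 · C_{2} = 5 · 2 = 10
  i = 5 (odd): ∫ x^5 ρ_sc = 0 (vanishes)
  i = 6 (even): a_6 · C_{3} = -1 · 5 = -5

Summing the contributions: ∫_{−2}^{2} p(x) ρ_sc(x) dx = 1 + 1 + 10 + (-5) = 7.


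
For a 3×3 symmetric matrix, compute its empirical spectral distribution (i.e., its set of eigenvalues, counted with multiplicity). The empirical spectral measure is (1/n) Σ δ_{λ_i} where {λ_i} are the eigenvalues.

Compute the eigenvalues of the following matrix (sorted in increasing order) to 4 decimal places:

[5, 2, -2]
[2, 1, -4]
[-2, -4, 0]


Since M is real symmetric, all three eigenvalues are real; they are the roots of det(λI − M) = λ³ − (tr M) λ² + s λ − det M, where s is the sum of the principal 2×2 minors.
tr M = 5 + 1 + 0 = 6.
s = (5·1 − 2²) + (5·0 − (-2)²) + (1·0 − (-4)²) = 1 + (-4) + (-16) = -19.
det M (expand along row 1) = 5·(-16) − 2·(-8) + (-2)·(-6) = -52.
Characteristic polynomial: λ³ − 6λ² − 19λ + 52 = 0.
Substitute λ = y + (tr M)/3 = y + 2.000000 to remove the quadratic term: y³ + p·y + q = 0 with p = s − (tr M)²/3 = -31.000000 and q = −2(tr M)³/27 + (tr M)·s/3 − det M = -2.000000.
Three real roots ⇒ use the trigonometric (Viète) form: r = 2√(−p/3) = 6.429101, φ = arccos(3q/(p·r)) = arccos(0.030105) = 1.540687 rad.
y_k = r·cos(φ/3 − 2πk/3) for k = 0, 1, 2 gives y = 5.599746, -0.064525, -5.535222.
λ_k = y_k + 2.000000 gives λ = 7.5997, 1.9355, -3.5352 (check: the sum is 6.0000 = tr M).

Eigenvalues sorted in increasing order: [-3.5352, 1.9355, 7.5997].


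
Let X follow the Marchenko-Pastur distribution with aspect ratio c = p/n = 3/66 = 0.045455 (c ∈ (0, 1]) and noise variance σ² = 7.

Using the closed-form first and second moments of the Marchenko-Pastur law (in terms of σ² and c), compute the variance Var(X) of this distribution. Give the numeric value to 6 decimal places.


Recall the MP moments m_1 = E[X] = σ² and m_2 = E[X²] = σ⁴ (1 + c).
m_1 = E[X] = σ² = 7, so m_1² = 49.
m_2 = E[X²] = σ⁴ (1 + c) = 49 · (1 + 0.045455) = 49 · 1.045455 = 51.227273.
(Note m_2 − m_1² simplifies to c · σ⁴ = 0.045455 · 49.)

Var(X) = m_2 − m_1² = 51.227273 − 49 = 2.227273.


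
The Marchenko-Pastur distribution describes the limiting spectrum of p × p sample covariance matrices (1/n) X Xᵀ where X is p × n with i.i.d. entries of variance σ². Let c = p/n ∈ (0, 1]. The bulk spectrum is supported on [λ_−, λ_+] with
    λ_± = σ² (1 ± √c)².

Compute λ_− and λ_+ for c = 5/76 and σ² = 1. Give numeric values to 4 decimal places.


c = 5/76 = 0.065789; √c = 0.256495.
λ_− = σ² (1 − √c)² = 1 · (1 − 0.256495)² = 1 · (0.743505)² = 0.552800.
λ_+ = σ² (1 + √c)² = 1 · (1 + 0.256495)² = 1 · (1.256495)² = 1.578779.

Rounded to 4 decimal places: λ_− ≈ 0.5528, λ_+ ≈ 1.5788.


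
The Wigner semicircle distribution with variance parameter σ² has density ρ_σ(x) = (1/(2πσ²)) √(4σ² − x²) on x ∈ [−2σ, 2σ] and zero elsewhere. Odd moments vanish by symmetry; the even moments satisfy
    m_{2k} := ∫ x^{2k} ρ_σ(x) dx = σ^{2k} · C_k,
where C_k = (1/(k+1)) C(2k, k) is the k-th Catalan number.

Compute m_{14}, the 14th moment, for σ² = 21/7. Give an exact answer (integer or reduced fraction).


By the scaled semicircle moment identity, m_{2k} = σ^{2k} · C_k with k = 7.
C_7 = (1/(k+1)) · C(2k, k) = (1/8) · C(14, 7) = (1/8) · 3432 = 429.
σ^{2k} = (σ²)^k = (21/7)^7 = 2187.

Therefore m_{14} = σ^{14} · C_7 = 2187 · 429 = 938223.


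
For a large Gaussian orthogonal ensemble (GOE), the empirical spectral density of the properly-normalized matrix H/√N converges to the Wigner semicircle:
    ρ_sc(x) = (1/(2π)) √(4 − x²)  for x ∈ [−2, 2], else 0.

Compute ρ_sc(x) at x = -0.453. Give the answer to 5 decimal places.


ρ_sc(x) = (1/(2π)) √(4 − x²). With x = -0.453:
  4 − x² = 4 − (-0.453)² = 4 − 0.205209 = 3.794791.
  √(4 − x²) = 1.948022.
  1/(2π) = 0.159155.
  ρ_sc(-0.453) = 0.159155 · 1.948022 = 0.310037.

Rounded to 5 decimal places: ρ_sc(-0.453) ≈ 0.31004.


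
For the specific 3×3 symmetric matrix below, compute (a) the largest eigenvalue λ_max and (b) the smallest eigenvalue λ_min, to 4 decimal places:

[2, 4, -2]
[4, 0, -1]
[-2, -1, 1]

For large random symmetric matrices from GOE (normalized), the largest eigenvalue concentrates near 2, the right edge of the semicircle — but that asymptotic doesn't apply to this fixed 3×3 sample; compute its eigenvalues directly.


Since M is real symmetric, all three eigenvalues are real; they are the roots of det(λI − M) = λ³ − (tr M) λ² + s λ − det M, where s is the sum of the principal 2×2 minors.
tr M = 2 + 0 + 1 = 3.
s = (2·0 − 4²) + (2·1 − (-2)²) + (0·1 − (-1)²) = -16 + (-2) + (-1) = -19.
det M (expand along row 1) = 2·(-1) − 4·2 + (-2)·(-4) = -2.
Characteristic polynomial: λ³ − 3λ² − 19λ + 2 = 0.
Substitute λ = y + (tr M)/3 = y + 1.000000 to remove the quadratic term: y³ + p·y + q = 0 with p = s − (tr M)²/3 = -22.000000 and q = −2(tr M)³/27 + (tr M)·s/3 − det M = -19.000000.
Three real roots ⇒ use the trigonometric (Viète) form: r = 2√(−p/3) = 5.416026, φ = arccos(3q/(p·r)) = arccos(0.478378) = 1.071989 rad.
y_k = r·cos(φ/3 − 2πk/3) for k = 0, 1, 2 gives y = 5.073918, -0.896374, -4.177544.
λ_k = y_k + 1.000000 gives λ = 6.0739, 0.1036, -3.1775 (check: the sum is 3.0000 = tr M).

Hence λ_max = 6.0739 and λ_min = -3.1775.


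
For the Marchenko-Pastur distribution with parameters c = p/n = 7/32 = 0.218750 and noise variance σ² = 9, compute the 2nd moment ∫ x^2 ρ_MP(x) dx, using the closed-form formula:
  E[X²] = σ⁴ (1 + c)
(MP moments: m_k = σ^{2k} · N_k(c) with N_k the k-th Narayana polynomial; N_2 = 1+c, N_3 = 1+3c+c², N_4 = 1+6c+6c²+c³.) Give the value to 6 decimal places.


E[X²] = σ⁴ (1 + c) (second MP moment). With σ² = 9 (so σ⁴ = 81) and c = 7/32 = 0.218750: E[X²] = 81 · (1 + 0.218750) = 81 · 1.218750.

So E[X^2] = 98.718750.


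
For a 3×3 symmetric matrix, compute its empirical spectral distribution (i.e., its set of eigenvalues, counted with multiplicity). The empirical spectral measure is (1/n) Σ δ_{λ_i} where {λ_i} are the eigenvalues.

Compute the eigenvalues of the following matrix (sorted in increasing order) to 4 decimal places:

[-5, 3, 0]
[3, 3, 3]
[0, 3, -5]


Since M is real symmetric, all three eigenvalues are real; they are the roots of det(λI − M) = λ³ − (tr M) λ² + s λ − det M, where s is the sum of the principal 2×2 minors.
tr M = -5 + 3 + (-5) = -7.
s = ((-5)·3 − 3²) + ((-5)·(-5) − 0²) + (3·(-5) − 3²) = -24 + 25 + (-24) = -23.
det M (expand along row 1) = (-5)·(-24) − 3·(-15) + 0·9 = 165.
Characteristic polynomial: λ³ + 7λ² − 23λ − 165 = 0.
Substitute λ = y + (tr M)/3 = y − 2.333333 to remove the quadratic term: y³ + p·y + q = 0 with p = s − (tr M)²/3 = -39.333333 and q = −2(tr M)³/27 + (tr M)·s/3 − det M = -85.925926.
Three real roots ⇒ use the trigonometric (Viète) form: r = 2√(−p/3) = 7.241854, φ = arccos(3q/(p·r)) = arccos(0.904972) = 0.439483 rad.
y_k = r·cos(φ/3 − 2πk/3) for k = 0, 1, 2 gives y = 7.164285, -2.666667, -4.497619.
λ_k = y_k − 2.333333 gives λ = 4.8310, -5.0000, -6.8310 (check: the sum is -7.0000 = tr M).

Eigenvalues sorted in increasing order: [-6.8310, -5.0000, 4.8310].


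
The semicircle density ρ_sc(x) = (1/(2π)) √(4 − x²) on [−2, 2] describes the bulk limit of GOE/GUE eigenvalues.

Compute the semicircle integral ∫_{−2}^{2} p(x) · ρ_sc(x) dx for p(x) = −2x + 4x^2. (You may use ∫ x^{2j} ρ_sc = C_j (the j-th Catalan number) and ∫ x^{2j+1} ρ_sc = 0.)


Write p(x) = Σ a_i x^i, split into monomials and integrate each against ρ_sc separately.
Using ∫ x^{2j} ρ_sc = C_j = (1/(j+1)) C(2j, j) (Catalan numbers) and ∫ x^{2j+1} ρ_sc = 0 (odd monomials vanish by symmetry):
  i = 1 (odd): ∫ x^1 ρ_sc = 0 (vanishes)
  i = 2 (even): a_2 · C_{1} = 4 · 1 = 4

Summing the contributions: ∫_{−2}^{2} p(x) ρ_sc(x) dx = 4.


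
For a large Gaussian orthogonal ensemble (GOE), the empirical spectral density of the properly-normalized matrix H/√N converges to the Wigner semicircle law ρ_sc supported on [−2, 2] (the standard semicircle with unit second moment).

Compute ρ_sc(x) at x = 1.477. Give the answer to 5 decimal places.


ρ_sc(x) = (1/(2π)) √(4 − x²). With x = 1.477:
  4 − x² = 4 − (1.477)² = 4 − 2.181529 = 1.818471.
  √(4 − x²) = 1.348507.
  1/(2π) = 0.159155.
  ρ_sc(1.477) = 0.159155 · 1.348507 = 0.214622.

Rounded to 5 decimal places: ρ_sc(1.477) ≈ 0.21462.


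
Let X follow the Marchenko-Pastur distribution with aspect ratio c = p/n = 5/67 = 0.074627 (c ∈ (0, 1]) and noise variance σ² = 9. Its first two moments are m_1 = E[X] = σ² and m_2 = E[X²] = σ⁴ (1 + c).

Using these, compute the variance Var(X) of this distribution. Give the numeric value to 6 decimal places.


m_1 = E[X] = σ² = 9, so m_1² = 81.
m_2 = E[X²] = σ⁴ (1 + c) = 81 · (1 + 0.074627) = 81 · 1.074627 = 87.044776.
(Note m_2 − m_1² simplifies to c · σ⁴ = 0.074627 · 81.)

Var(X) = m_2 − m_1² = 87.044776 − 81 = 6.044776.


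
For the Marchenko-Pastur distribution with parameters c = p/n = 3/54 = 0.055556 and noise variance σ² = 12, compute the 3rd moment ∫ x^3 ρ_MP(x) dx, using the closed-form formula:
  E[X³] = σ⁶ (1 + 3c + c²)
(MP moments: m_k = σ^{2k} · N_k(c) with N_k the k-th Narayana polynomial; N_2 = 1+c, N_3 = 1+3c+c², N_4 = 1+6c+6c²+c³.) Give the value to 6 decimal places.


E[X³] = σ⁶ (1 + 3c + c²) (third MP moment). With σ² = 12 (so σ⁶ = 1728) and c = 3/54 = 0.055556: E[X³] = 1728 · (1 + 3·0.055556 + (0.055556)²) = 1728 · 1.169753.

So E[X^3] = 2021.333333.


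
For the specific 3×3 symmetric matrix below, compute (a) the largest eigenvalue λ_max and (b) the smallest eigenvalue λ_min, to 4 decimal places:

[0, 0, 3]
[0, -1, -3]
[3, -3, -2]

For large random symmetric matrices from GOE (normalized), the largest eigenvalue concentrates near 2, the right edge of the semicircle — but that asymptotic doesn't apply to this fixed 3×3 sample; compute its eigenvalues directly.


Since M is real symmetric, all three eigenvalues are real; they are the roots of det(λI − M) = λ³ − (tr M) λ² + s λ − det M, where s is the sum of the principal 2×2 minors.
tr M = 0 + (-1) + (-2) = -3.
s = (0·(-1) − 0²) + (0·(-2) − 3²) + ((-1)·(-2) − (-3)²) = 0 + (-9) + (-7) = -16.
det M (expand along row 1) = 0·(-7) − 0·9 + 3·3 = 9.
Characteristic polynomial: λ³ + 3λ² − 16λ − 9 = 0.
Substitute λ = y + (tr M)/3 = y − 1.000000 to remove the quadratic term: y³ + p·y + q = 0 with p = s − (tr M)²/3 = -19.000000 and q = −2(tr M)³/27 + (tr M)·s/3 − det M = 9.000000.
Three real roots ⇒ use the trigonometric (Viète) form: r = 2√(−p/3) = 5.033223, φ = arccos(3q/(p·r)) = arccos(-0.282335) = 1.857023 rad.
y_k = r·cos(φ/3 − 2πk/3) for k = 0, 1, 2 gives y = 4.099332, 0.479486, -4.578818.
λ_k = y_k − 1.000000 gives λ = 3.0993, -0.5205, -5.5788 (check: the sum is -3.0000 = tr M).

Hence λ_max = 3.0993 and λ_min = -5.5788.


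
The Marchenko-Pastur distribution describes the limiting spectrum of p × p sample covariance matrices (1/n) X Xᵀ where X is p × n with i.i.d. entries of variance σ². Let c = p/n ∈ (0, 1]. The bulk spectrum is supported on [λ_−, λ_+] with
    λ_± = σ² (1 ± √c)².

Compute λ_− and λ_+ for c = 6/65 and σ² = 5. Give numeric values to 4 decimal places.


c = 6/65 = 0.092308; √c = 0.303822.
λ_− = σ² (1 − √c)² = 5 · (1 − 0.303822)² = 5 · (0.696178)² = 2.423320.
λ_+ = σ² (1 + √c)² = 5 · (1 + 0.303822)² = 5 · (1.303822)² = 8.499757.

Rounded to 4 decimal places: λ_− ≈ 2.4233, λ_+ ≈ 8.4998.


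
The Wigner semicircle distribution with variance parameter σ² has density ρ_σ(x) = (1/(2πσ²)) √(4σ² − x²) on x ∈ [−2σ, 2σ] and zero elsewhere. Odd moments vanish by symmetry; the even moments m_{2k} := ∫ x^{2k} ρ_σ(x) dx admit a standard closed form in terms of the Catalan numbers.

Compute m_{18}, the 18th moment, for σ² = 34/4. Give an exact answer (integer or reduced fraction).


By the scaled semicircle moment identity, m_{2k} = σ^{2k} · C_k with k = 9.
C_9 = (1/(k+1)) · C(2k, k) = (1/10) · C(18, 9) = (1/10) · 48620 = 4862.
σ^{2k} = (σ²)^k = (34/4)^9 = 118587876497/512.

Therefore m_{18} = σ^{18} · C_9 = (118587876497/512) · 4862 = 288287127764207/256.


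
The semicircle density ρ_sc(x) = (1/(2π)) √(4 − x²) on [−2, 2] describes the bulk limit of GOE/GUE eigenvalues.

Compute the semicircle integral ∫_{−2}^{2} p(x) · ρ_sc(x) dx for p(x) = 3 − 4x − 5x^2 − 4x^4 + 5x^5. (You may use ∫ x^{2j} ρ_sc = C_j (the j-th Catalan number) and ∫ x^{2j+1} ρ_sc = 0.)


Write p(x) = Σ a_i x^i, split into monomials and integrate each against ρ_sc separately.
Using ∫ x^{2j} ρ_sc = C_j = (1/(j+1)) C(2j, j) (Catalan numbers) and ∫ x^{2j+1} ρ_sc = 0 (odd monomials vanish by symmetry):
  i = 0 (even): a_0 · C_{0} = 3 · 1 = 3
  i = 1 (odd): ∫ x^1 ρ_sc = 0 (vanishes)
  i = 2 (even): a_2 · C_{1} = -5 · 1 = -5
  i = 4 (even): a_4 · C_{2} = -4 · 2 = -8
  i = 5 (odd): ∫ x^5 ρ_sc = 0 (vanishes)

Summing the contributions: ∫_{−2}^{2} p(x) ρ_sc(x) dx = 3 + (-5) + (-8) = -10.


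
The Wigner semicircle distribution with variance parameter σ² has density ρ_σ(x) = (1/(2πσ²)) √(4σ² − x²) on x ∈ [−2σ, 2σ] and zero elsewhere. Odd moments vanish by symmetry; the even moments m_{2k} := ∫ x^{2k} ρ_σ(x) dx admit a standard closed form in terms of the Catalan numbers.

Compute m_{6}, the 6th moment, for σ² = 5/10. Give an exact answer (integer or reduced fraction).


By the scaled semicircle moment identity, m_{2k} = σ^{2k} · C_k with k = 3.
C_3 = (1/(k+1)) · C(2k, k) = (1/4) · C(6, 3) = (1/4) · 20 = 5.
σ^{2k} = (σ²)^k = (5/10)^3 = 1/8.

Therefore m_{6} = σ^{6} · C_3 = (1/8) · 5 = 5/8.


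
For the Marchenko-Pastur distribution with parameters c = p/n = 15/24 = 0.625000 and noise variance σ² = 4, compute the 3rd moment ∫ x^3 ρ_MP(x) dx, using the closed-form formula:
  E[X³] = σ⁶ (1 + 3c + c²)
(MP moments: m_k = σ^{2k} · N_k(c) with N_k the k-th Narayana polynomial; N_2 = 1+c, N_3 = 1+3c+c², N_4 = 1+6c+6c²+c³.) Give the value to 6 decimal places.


E[X³] = σ⁶ (1 + 3c + c²) (third MP moment). With σ² = 4 (so σ⁶ = 64) and c = 15/24 = 0.625000: E[X³] = 64 · (1 + 3·0.625000 + (0.625000)²) = 64 · 3.265625.

So E[X^3] = 209.000000.
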